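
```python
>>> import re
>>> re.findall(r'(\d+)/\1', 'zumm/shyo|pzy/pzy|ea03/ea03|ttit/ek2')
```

[]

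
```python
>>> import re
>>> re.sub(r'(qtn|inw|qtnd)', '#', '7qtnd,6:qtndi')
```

'7#d,6:#di'

`|` is ordered: at each position the engine commits to the first alternative that works.
Matches: at [1:4] → 'qtn'; at [8:11] → 'qtn'.
Each match is replaced by '#'.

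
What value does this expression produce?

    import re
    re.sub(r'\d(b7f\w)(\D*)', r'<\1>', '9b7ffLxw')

Pattern: a digit; then the literal 'b7f', then a word character (captured); then zero or more of a non-digit (captured).
Each match is replaced using the text its own group 1 captured.

'<b7ff>'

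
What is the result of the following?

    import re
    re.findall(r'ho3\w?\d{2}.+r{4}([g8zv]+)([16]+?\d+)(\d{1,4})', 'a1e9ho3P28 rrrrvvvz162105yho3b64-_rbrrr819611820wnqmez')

[('vvvz', '16210', '5')]

This matches the literal 'ho', then the literal '3', then optionally a word character; then exactly 2 of a digit, then one or more of any character; then exactly 4 of a literal 'r'; then one or more of one of [g8zv] (captured); then one or more of one of [16] (lazy), then one or more of a digit (captured); then 1 to 4 of a digit (captured).
Walking the string: at [4:25] match 'ho3P28 rrrrvvvz162105', groups = ('vvvz', '16210', '5').
With 3 capturing groups, `findall` returns a 3-tuple per match.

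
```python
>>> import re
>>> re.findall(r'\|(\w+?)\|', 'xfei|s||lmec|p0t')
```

['s', 'lmec']

One capturing group, so `findall` returns just the captured substring from each match — 2 in all.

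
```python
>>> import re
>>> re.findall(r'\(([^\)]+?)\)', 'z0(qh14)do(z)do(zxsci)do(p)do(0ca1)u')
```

['qh14', 'z', 'zxsci', 'p', '0ca1']

Because there's exactly one group, `findall` drops the full match and keeps group 1 from each hit.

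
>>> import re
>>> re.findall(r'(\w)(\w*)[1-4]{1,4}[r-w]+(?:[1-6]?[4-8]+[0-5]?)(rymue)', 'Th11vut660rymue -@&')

[('T', 'h1', 'rymue')]

This matches a word character (captured); then zero or more of a word character (captured); then 1 to 4 of a character in [1-4], then one or more of a character in [r-w]; then optionally a character in [1-6], then one or more of a character in [4-8], then optionally a character in [0-5] (non-capturing group); then the literal 'rym', then the literal 'ue' (captured).
3 groups means the one result is a tuple of 3 captured strings — 1 here.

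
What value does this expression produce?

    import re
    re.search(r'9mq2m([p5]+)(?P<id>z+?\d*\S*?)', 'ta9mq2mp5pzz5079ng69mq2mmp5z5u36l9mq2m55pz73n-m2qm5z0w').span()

(2, 11)

This matches the literal '9mq', then the literal '2m'; then one or more of one of [p5] (captured); then one or more of the literal 'z' (lazy), then zero or more of a digit, then zero or more of a non-whitespace character (lazy) (captured as 'id').
`re.search` scans for the first position where the pattern succeeds.
The match spans [2:11] → '9mq2mp5pz'.
Captured: group 1 = 'p5p', group 2 = 'z'.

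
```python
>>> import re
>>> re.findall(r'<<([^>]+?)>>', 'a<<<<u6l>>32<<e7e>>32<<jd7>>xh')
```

['<<u6l', 'e7e', 'jd7']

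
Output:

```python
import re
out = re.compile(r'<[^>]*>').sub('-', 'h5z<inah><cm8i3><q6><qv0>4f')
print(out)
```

Each match is replaced by '-'.

h5z----4f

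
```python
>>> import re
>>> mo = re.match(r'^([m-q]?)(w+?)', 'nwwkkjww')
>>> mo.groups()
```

The match spans [0:2] → 'nw'.
Captured: group 1 = 'n', group 2 = 'w'.

('n', 'w')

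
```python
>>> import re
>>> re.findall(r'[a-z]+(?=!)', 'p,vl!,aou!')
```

The `(?=…)`/`(?<=…)` assertion just peeks at neighbouring text; it doesn't advance the match position.
No capturing groups, so `findall` returns the 2 full match strings.

['vl', 'aou']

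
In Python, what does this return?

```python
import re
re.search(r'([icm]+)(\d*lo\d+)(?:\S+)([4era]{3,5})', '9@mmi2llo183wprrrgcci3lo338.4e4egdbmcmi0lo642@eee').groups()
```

('cci', '3lo338', 'eee')

Pattern: one or more of one of [icm] (captured); then zero or more of a digit, then the literal 'lo', then one or more of a digit (captured); then one or more of a non-whitespace character (non-capturing group); then 3 to 5 of one of [4era] (captured).
`search` walks the string left to right and returns the first match it finds.
The match spans [18:49] → 'cci3lo338.4e4egdbmcmi0lo642@eee'.
Captured: group 1 = 'cci', group 2 = '3lo338', group 3 = 'eee'.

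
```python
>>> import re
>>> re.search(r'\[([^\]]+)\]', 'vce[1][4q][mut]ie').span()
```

(3, 6)

Unlike `match`, `search` isn't anchored — it looks for the pattern anywhere in the string.
The match spans [3:6] → '[1]'.
Captured: group 1 = '1'.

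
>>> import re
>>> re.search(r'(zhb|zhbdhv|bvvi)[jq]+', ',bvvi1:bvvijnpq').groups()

('bvvi',)

`re.search` scans for the first position where the pattern succeeds.
The match spans [7:12] → 'bvvij'.
Captured: group 1 = 'bvvi'.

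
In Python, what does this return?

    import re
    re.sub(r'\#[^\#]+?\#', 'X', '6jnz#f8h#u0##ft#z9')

'6jnzXu0#Xz9'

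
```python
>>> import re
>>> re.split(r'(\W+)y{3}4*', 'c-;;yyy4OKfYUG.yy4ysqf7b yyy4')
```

['c', '-;;', 'OKfYUG.yy4ysqf7b', ' ', '']

Because the pattern has a capturing group, `split` also inserts each captured text between the pieces.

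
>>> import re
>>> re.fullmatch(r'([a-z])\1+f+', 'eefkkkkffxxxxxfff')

None

`re.fullmatch` is like wrapping the pattern in `^…$` (in single-line mode).
Here the pattern can't cover the whole string, so the call returns None.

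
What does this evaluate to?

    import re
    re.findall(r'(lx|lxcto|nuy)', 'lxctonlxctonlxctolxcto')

['lx', 'lx', 'lx', 'lx']

Alternation isn't longest-match — the leftmost alternative that fits at this position is chosen.
Because there's exactly one group, `findall` drops the full match and keeps group 1 from each hit.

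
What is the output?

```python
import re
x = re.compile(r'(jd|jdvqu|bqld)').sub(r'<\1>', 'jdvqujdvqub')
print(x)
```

`|` is ordered: at each position the engine commits to the first alternative that works.
The replacement refers to a captured group, so each match is rewritten using its own captured text.

<jd>vqu<jd>vqub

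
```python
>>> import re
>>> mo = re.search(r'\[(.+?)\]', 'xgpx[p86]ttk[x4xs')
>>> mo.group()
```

The match spans [4:9] → '[p86]'.

'[p86]'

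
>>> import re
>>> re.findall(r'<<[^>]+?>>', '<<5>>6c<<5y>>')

Walking the string: at [0:5] → '<<5>>'; at [7:13] → '<<5y>>'.
No capturing groups, so `findall` returns the 2 full match strings.

['<<5>>', '<<5y>>']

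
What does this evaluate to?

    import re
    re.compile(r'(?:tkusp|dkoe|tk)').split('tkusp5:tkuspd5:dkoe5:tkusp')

['', '5:', 'd5:', '5:', '']

Alternation isn't longest-match — the leftmost alternative that fits at this position is chosen.
Matches to split on: at [0:5] → 'tkusp'; at [7:12] → 'tkusp'; at [15:19] → 'dkoe'; at [21:26] → 'tkusp'.
The string is cut at each match, leaving 5 pieces.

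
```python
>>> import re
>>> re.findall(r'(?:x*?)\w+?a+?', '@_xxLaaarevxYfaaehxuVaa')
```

['_xxLa', 'aa', 'revxYfa', 'aehxuVa']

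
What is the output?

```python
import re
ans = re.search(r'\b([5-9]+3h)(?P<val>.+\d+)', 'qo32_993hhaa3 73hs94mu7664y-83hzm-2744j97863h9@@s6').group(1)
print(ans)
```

73h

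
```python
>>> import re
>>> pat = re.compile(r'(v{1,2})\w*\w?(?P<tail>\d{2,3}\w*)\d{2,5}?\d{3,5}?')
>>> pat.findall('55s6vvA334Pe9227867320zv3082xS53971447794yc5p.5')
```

[('vv', '14')]

This matches 1 to 2 of a literal 'v' (captured); then zero or more of a word character; then optionally a word character; then 2 to 3 of a digit, then zero or more of a word character (captured as 'tail'); then 2 to 5 of a digit (lazy), then 3 to 5 of a digit (lazy).
Scanning left to right: at [4:41] match 'vvA334Pe9227867320zv3082xS53971447794', groups = ('vv', '14').
Multiple groups make `findall` return tuples — one 2-tuple for the one match.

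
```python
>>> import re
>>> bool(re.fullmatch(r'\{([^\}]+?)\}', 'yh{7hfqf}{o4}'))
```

False

`re.fullmatch` requires the pattern to consume the entire string.
Here the pattern can't cover the whole string, so the call returns None, and `bool(None)` is False.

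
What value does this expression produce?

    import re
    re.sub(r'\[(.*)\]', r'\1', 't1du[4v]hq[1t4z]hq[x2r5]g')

`\1` in the replacement pulls in group 1's text for each match.

't1du4v]hq[1t4z]hq[x2r5g'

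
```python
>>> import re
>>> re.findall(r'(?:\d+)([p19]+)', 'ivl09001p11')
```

['p11']

Pattern: one or more of a digit (non-capturing group); then one or more of one of [p19] (captured).
`findall` collects group 1 from the one match (1 total).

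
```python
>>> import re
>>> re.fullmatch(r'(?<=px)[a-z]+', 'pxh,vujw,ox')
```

Because the assertion is zero-width, the text it checks is not consumed and won't appear in the result.
For `fullmatch`, every character of the input must be accounted for by the pattern.
Here the pattern can't cover the whole string, so the call returns None.

None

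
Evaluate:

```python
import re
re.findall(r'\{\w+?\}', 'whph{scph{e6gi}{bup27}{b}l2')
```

['{e6gi}', '{bup27}', '{b}']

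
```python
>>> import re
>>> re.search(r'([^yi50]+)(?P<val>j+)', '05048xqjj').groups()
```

('48xqj', 'j')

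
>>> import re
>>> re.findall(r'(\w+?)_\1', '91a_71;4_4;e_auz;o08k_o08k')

`\1` has to match the exact text group 1 already captured.
Because there's exactly one group, `findall` drops the full match and keeps group 1 from each hit.

['4', 'o08k']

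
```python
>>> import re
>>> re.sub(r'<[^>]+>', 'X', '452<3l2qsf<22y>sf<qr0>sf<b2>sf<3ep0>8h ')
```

Matches: at [3:15] → '<3l2qsf<22y>'; at [17:22] → '<qr0>'; at [24:28] → '<b2>'; at [30:36] → '<3ep0>'.
`sub` substitutes 'X' at each match site.

'452XsfXsfXsfX8h '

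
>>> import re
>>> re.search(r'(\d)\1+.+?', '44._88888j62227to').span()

(0, 3)

The backreference `\1` re-matches whatever the first group consumed, character for character.
`re.search` scans for the first position where the pattern succeeds.
The match spans [0:3] → '44.'.
Captured: group 1 = '4'.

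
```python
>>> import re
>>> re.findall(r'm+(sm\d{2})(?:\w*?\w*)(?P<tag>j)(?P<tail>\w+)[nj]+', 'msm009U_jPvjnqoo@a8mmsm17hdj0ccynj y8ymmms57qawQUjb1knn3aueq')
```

The pattern matches one or more of a literal 'm'; then the literal 'sm', then exactly 2 of a digit (captured); then zero or more of a word character (lazy), then zero or more of a word character (non-capturing group); then a literal 'j' (captured as 'tag'); then one or more of a word character (captured as 'tail'); then one or more of one of [nj].
Scanning left to right: at [0:13] match 'msm009U_jPvjn', groups = ('sm00', 'j', 'Pvj'); at [19:34] match 'mmsm17hdj0ccynj', groups = ('sm17', 'j', '0ccyn').
`findall` packs the 3 group values into a tuple for every match.

[('sm00', 'j', 'Pvj'), ('sm17', 'j', '0ccyn')]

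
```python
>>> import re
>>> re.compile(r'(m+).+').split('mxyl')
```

['', 'm', '']

This matches one or more of a literal 'm' (captured); then one or more of any character.
The group in the pattern means `split` returns the separators' captures alongside the pieces.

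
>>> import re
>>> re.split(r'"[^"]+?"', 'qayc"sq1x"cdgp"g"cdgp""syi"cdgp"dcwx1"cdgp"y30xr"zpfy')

Splitting on the pattern gives 6 pieces.

['qayc', 'cdgp', 'cdgp"', 'cdgp', 'cdgp', 'zpfy']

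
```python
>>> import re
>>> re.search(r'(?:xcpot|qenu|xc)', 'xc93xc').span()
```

(0, 2)

The match spans [0:2] → 'xc'.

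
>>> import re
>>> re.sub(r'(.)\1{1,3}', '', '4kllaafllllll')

'4kf'

After group 1 captures some text, `\1` only succeeds where that same text appears again.
Each match is replaced by ''.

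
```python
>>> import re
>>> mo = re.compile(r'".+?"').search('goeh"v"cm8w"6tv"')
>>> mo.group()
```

A `+?`/`*?`/`{m,n}?` starts at its minimum and grows only as far as needed for what follows to match.
The match spans [4:7] → '"v"'.

'"v"'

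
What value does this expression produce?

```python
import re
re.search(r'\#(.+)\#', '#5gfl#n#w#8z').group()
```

The match spans [0:10] → '#5gfl#n#w#'.

'#5gfl#n#w#'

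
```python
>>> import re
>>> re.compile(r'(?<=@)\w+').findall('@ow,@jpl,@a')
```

Lookahead/lookbehind check context without consuming it, so the matched span excludes the asserted characters.
No capturing groups, so `findall` returns the 3 full match strings.

['ow', 'jpl', 'a']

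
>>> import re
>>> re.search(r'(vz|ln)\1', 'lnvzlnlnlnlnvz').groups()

('ln',)

The backreference `\1` re-matches whatever the first group consumed, character for character.
`re.search` scans for the first position where the pattern succeeds.
The match spans [4:8] → 'lnln'.
Captured: group 1 = 'ln'.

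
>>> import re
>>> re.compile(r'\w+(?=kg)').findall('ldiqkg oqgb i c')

Lookahead/lookbehind check context without consuming it, so the matched span excludes the asserted characters.
Matches: at [0:4] → 'ldiq'.
No capturing groups, so `findall` returns the 1 full match string.

['ldiq']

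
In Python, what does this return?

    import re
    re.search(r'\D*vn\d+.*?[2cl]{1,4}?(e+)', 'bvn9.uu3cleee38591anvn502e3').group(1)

'eee'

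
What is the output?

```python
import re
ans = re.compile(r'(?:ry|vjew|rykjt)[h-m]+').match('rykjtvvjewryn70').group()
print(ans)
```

With `match`, the pattern is implicitly anchored at the beginning.
The match spans [0:4] → 'rykj'.

rykj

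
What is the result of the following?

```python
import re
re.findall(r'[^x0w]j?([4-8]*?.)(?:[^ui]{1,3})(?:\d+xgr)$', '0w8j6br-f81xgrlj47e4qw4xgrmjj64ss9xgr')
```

With the lazy modifier that quantifier settles for the fewest repetitions that let the rest of the pattern succeed (the atoms after it are unaffected and can still be greedy).
With a single group, `findall` returns only what that group captured — 1 item.

['6']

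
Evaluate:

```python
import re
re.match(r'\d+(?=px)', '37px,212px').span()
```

Lookahead/lookbehind check context without consuming it, so the matched span excludes the asserted characters.
`match` is anchored at position 0; if the pattern doesn't fit there, it returns None.
The match spans [0:2] → '37'.

(0, 2)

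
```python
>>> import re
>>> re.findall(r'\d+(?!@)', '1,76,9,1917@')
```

['1', '76', '9', '191']

`(?!…)`/`(?<!…)` only lets a position through if the neighbouring text does NOT match; no characters are consumed.
Matches: at [0:1] → '1'; at [2:4] → '76'; at [5:6] → '9'; at [7:10] → '191'.
With no groups in the pattern, `findall` gives back each whole match — 4 here.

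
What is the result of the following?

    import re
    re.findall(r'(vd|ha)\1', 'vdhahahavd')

['ha']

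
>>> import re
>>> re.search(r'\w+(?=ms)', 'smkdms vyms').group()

'smkd'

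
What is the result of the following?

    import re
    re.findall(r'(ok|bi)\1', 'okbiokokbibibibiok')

['ok', 'bi', 'bi']

After group 1 captures some text, `\1` only succeeds where that same text appears again.
Because there's exactly one group, `findall` drops the full match and keeps group 1 from each hit.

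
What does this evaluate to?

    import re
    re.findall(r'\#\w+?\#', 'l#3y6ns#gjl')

['#3y6ns#']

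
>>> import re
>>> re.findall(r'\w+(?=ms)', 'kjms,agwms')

Lookahead/lookbehind check context without consuming it, so the matched span excludes the asserted characters.
Walking the string: at [0:2] → 'kj'; at [5:8] → 'agw'.
`findall` yields the raw match text (2 of them) because the pattern has no groups.

['kj', 'agw']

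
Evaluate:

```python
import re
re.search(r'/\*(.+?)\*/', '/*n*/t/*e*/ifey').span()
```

(0, 5)

Lazy quantifiers expand one character at a time until the remainder of the pattern can match.
The match spans [0:5] → '/*n*/'.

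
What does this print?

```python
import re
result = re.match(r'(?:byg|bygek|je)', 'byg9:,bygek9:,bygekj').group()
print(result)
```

byg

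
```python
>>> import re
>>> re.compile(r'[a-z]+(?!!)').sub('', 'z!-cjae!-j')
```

'z!-e!-'

A negative assertion filters positions out without eating any characters.
`sub` substitutes '' at each match site.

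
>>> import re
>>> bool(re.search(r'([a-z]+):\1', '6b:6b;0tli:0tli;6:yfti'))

The backreference `\1` re-matches whatever the first group consumed, character for character.
`re.search` scans for the first position where the pattern succeeds.
Here nothing in the string fits, so the call returns None, and `bool(None)` is False.

False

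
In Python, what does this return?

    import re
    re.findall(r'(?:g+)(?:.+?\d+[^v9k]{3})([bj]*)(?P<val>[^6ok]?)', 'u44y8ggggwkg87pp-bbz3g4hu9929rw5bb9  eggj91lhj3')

[('bb', 'z'), ('bb', '9'), ('', '3')]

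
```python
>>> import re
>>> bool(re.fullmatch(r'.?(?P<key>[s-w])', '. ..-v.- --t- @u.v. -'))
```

False

For `fullmatch`, every character of the input must be accounted for by the pattern.
Here the string isn't matched end-to-end, so the call returns None, and `bool(None)` is False.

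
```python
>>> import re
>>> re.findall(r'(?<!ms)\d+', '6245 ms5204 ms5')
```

['6245', '204']

The negative lookaround is zero-width — it rules out positions where the adjacent text would match, without consuming anything.
No capturing groups, so `findall` returns the 2 full match strings.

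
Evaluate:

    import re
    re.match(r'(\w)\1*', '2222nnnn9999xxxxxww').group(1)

'2'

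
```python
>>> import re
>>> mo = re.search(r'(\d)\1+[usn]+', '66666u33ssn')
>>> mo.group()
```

A backreference is literal: `\1` must see the identical characters the first group matched.
`search` walks the string left to right and returns the first match it finds.
The match spans [0:6] → '66666u'.
Captured: group 1 = '6'.

'66666u'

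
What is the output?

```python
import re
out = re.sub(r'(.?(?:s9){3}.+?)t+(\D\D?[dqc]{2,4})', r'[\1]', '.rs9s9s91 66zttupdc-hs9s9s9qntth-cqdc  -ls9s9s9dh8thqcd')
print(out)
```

.[rs9s9s91 66z]-[hs9s9s9qn]  -[ls9s9s9dh8]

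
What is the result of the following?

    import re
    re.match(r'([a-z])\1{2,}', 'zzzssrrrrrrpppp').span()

`re.match` only tries the pattern at the start of the string.
The match spans [0:3] → 'zzz'.

(0, 3)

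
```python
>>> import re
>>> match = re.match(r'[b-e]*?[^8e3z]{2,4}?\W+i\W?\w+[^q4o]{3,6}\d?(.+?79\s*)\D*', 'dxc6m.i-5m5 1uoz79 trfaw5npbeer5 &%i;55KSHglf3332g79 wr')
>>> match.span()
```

Pattern: zero or more of a character in [b-e] (lazy), then 2 to 4 of any character except [8e3z] (lazy), then one or more of a non-word character; then a literal 'i', then optionally a non-word character; then one or more of a word character, then 3 to 6 of any character except [q4o], then optionally a digit; then one or more of any character (lazy), then the literal '79', then zero or more of whitespace (captured); then zero or more of a non-digit.
Lazy quantifiers expand one character at a time until the remainder of the pattern can match.
`re.match` only tries the pattern at the start of the string.
The match spans [0:24] → 'dxc6m.i-5m5 1uoz79 trfaw'.
Captured: group 1 = 'oz79 '.

(0, 24)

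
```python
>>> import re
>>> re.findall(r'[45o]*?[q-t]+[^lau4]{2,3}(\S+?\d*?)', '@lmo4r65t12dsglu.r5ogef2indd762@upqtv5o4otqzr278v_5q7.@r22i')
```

The pattern matches zero or more of one of [45o] (lazy), then one or more of a character in [q-t], then 2 to 3 of any character except [lau4]; then one or more of a non-whitespace character (lazy), then zero or more of a digit (lazy) (captured).
A non-greedy quantifier consumes as few characters as it can — just enough that the remainder of the pattern still matches from where it stops; whatever follows it matches normally.
Scanning left to right: at [3:10] match 'o4r65t1', group 1 = '1'; at [17:22] match 'r5oge', group 1 = 'e'; at [34:40] match 'qtv5o4', group 1 = '4'; at [40:47] match 'otqzr27', group 1 = '7'; at [50:56] match '5q7.@r', group 1 = 'r'.
One capturing group, so `findall` returns just the captured substring from each match — 5 in all.

['1', 'e', '4', '7', 'r']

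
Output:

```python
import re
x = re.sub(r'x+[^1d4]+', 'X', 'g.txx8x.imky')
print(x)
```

The pattern matches one or more of a literal 'x'; then one or more of any character except [1d4].
Matches: at [3:12] → 'xx8x.imky'.
Every occurrence is swapped for 'X'.

g.tX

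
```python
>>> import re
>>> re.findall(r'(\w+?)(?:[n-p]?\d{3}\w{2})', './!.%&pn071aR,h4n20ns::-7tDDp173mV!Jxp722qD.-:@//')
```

With the lazy modifier that quantifier settles for the fewest repetitions that let the rest of the pattern succeed (the atoms after it are unaffected and can still be greedy).
`findall` collects group 1 from each match (3 total).

['p', '7tDD', 'Jx']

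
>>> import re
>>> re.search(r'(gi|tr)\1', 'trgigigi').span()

(2, 6)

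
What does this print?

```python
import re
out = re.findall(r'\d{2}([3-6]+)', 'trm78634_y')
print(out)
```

['634']

The pattern matches exactly 2 of a digit; then one or more of a character in [3-6] (captured).
Matches: at [3:8] match '78634', group 1 = '634'.
With a single group, `findall` returns only what that group captured — 1 item.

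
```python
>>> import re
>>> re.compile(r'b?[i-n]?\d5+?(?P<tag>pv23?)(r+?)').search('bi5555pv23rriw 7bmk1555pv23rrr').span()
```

The match spans [0:11] → 'bi5555pv23r'.

(0, 11)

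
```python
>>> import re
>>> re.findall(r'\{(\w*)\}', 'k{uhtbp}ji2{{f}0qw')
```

Matches: at [1:8] match '{uhtbp}', group 1 = 'uhtbp'; at [12:15] match '{f}', group 1 = 'f'.
With a single group, `findall` returns only what that group captured — 2 items.

['uhtbp', 'f']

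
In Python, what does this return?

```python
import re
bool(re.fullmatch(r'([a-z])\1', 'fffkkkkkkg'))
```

For `fullmatch`, every character of the input must be accounted for by the pattern.
Here the string isn't matched end-to-end, so the call returns None, and `bool(None)` is False.

False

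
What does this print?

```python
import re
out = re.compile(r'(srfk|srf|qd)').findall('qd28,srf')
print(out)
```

Matches: at [0:2] match 'qd', group 1 = 'qd'; at [5:8] match 'srf', group 1 = 'srf'.
With a single group, `findall` returns only what that group captured — 2 items.

['qd', 'srf']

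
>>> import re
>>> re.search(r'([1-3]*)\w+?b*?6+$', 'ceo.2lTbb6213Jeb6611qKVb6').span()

(4, 25)

Pattern: zero or more of a character in [1-3] (captured); then one or more of a word character (lazy); then zero or more of a literal 'b' (lazy), then one or more of a literal '6'; then anchored at the end.
`re.search` scans for the first position where the pattern succeeds.
The match spans [4:25] → '2lTbb6213Jeb6611qKVb6'.
Captured: group 1 = '2'.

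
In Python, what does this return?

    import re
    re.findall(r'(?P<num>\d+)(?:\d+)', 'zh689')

This matches one or more of a digit (captured as 'num'); then one or more of a digit (non-capturing group).
Walking the string: at [2:5] match '689', group 1 = '68'.
With a single group, `findall` returns only what that group captured — 1 item.

['68']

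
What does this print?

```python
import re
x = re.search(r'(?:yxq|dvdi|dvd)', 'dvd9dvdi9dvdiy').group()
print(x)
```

dvd

Unlike `match`, `search` isn't anchored — it looks for the pattern anywhere in the string.
The match spans [0:3] → 'dvd'.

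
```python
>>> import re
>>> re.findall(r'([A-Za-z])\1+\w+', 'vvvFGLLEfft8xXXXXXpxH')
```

A backreference is literal: `\1` must see the identical characters the first group matched.
Because there's exactly one group, `findall` drops the full match and keeps group 1 from the one hit.

['v']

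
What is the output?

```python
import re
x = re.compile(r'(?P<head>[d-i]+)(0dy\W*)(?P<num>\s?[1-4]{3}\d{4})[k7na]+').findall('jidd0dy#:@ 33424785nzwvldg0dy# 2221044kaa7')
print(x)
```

The pattern matches one or more of a character in [d-i] (captured as 'head'); then the literal '0dy', then zero or more of a non-word character (captured); then optionally whitespace, then exactly 3 of a character in [1-4], then exactly 4 of a digit (captured as 'num'); then one or more of one of [k7na].
Matches: at [24:42] match 'dg0dy# 2221044kaa7', groups = ('dg', '0dy# ', '2221044').
Multiple groups make `findall` return tuples — one 3-tuple for the one match.

[('dg', '0dy# ', '2221044')]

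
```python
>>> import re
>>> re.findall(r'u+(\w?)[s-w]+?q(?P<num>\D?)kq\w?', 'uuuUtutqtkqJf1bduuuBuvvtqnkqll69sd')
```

[('U', 't'), ('B', 'n')]

This matches one or more of a literal 'u'; then optionally a word character (captured); then one or more of a character in [s-w] (lazy), then the literal 'q'; then optionally a non-digit (captured as 'num'); then the literal 'kq', then optionally a word character.
Walking the string: at [0:12] match 'uuuUtutqtkqJ', groups = ('U', 't'); at [16:29] match 'uuuBuvvtqnkql', groups = ('B', 'n').
With 2 capturing groups, `findall` returns a 2-tuple per match.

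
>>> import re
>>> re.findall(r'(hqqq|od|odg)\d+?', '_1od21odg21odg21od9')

Because there's exactly one group, `findall` drops the full match and keeps group 1 from each hit.

['od', 'odg', 'odg', 'od']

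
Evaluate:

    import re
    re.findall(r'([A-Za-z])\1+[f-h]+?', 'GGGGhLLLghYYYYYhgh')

The backreference `\1` re-matches whatever the first group consumed, character for character.
Scanning left to right: at [0:5] match 'GGGGh', group 1 = 'G'; at [5:9] match 'LLLg', group 1 = 'L'; at [10:16] match 'YYYYYh', group 1 = 'Y'.
One capturing group, so `findall` returns just the captured substring from each match — 3 in all.

['G', 'L', 'Y']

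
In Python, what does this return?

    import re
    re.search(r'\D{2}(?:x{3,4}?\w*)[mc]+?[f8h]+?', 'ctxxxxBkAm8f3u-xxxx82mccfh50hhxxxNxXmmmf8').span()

(0, 11)

A non-greedy quantifier consumes as few characters as it can — just enough that the remainder of the pattern still matches from where it stops; whatever follows it matches normally.
The match spans [0:11] → 'ctxxxxBkAm8'.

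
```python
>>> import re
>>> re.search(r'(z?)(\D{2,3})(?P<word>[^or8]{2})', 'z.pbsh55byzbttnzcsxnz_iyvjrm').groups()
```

The pattern matches optionally a literal 'z' (captured); then 2 to 3 of a non-digit (captured); then exactly 2 of any character except [or8] (captured as 'word').
`re.search` tries every starting position until one works.
The match spans [0:6] → 'z.pbsh'.
Captured: group 1 = 'z', group 2 = '.pb', group 3 = 'sh'.

('z', '.pb', 'sh')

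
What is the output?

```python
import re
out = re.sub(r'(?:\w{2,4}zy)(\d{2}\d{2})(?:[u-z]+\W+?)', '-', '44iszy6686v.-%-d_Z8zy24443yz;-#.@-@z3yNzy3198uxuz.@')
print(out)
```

--%-d_Z8zy24443yz;-#.@-@-@

Pattern: 2 to 4 of a word character, then the literal 'zy' (non-capturing group); then exactly 2 of a digit, then exactly 2 of a digit (captured); then one or more of a character in [u-z], then one or more of a non-word character (lazy) (non-capturing group).
With the lazy modifier that quantifier settles for the fewest repetitions that let the rest of the pattern succeed (the atoms after it are unaffected and can still be greedy).
Matches: at [0:12] → '44iszy6686v.'; at [35:50] → 'z3yNzy3198uxuz.'.
Every occurrence is swapped for '-'.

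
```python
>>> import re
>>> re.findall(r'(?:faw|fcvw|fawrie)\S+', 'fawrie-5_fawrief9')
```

Matches: at [0:17] → 'fawrie-5_fawrief9'.
Since nothing is captured, `findall` lists the 1 matched substring directly.

['fawrie-5_fawrief9']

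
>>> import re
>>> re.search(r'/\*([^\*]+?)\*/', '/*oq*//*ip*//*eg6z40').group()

'/*oq*/'

The match spans [0:6] → '/*oq*/'.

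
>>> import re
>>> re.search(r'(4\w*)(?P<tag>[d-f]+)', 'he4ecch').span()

(2, 4)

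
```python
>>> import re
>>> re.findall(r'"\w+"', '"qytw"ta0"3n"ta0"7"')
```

['"qytw"', '"3n"', '"7"']

Scanning left to right: at [0:6] → '"qytw"'; at [9:13] → '"3n"'; at [16:19] → '"7"'.
Since nothing is captured, `findall` lists the 3 matched substrings directly.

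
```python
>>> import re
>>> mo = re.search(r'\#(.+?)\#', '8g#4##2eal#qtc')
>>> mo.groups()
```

`re.search` tries every starting position until one works.
The match spans [2:5] → '#4#'.
Captured: group 1 = '4'.

('4',)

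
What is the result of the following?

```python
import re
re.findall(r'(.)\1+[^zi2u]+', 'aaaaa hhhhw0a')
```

The backreference `\1` re-matches whatever the first group consumed, character for character.
Because there's exactly one group, `findall` drops the full match and keeps group 1 from the one hit.

['a']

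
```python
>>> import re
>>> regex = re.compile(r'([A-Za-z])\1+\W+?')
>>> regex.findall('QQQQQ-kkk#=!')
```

The backreference `\1` re-matches whatever the first group consumed, character for character.
Matches: at [0:6] match 'QQQQQ-', group 1 = 'Q'; at [6:10] match 'kkk#', group 1 = 'k'.
`findall` collects group 1 from each match (2 total).

['Q', 'k']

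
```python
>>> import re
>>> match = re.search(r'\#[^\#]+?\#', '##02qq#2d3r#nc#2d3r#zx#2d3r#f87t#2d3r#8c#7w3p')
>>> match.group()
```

'#02qq#'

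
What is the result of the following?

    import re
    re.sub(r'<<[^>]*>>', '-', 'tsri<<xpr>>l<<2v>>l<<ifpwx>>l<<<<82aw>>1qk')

Every occurrence is swapped for '-'.

'tsri-l-l-l-1qk'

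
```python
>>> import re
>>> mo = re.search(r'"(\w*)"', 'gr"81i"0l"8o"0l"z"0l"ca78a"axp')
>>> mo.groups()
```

The match spans [2:7] → '"81i"'.
Captured: group 1 = '81i'.

('81i',)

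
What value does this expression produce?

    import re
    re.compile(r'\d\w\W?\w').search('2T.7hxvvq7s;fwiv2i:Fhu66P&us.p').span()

This matches a digit; then a word character, then optionally a non-word character, then a word character.
`search` walks the string left to right and returns the first match it finds.
The match spans [0:4] → '2T.7'.

(0, 4)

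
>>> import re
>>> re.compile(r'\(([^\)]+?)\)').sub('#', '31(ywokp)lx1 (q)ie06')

Matches: at [2:9] → '(ywokp)'; at [13:16] → '(q)'.
`sub` substitutes '#' at each match site.

'31#lx1 #ie06'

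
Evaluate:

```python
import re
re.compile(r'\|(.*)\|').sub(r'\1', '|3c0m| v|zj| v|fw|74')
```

'3c0m| v|zj| v|fw74'

The replacement refers to a captured group, so each match is rewritten using its own captured text.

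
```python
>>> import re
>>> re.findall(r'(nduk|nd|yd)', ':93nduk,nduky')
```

['nduk', 'nduk']

The regex engine tests alternatives in the order written; an earlier branch that matches wins even if a later one would match more.
One capturing group, so `findall` returns just the captured substring from each match — 2 in all.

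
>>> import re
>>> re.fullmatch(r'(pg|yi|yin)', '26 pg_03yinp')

`re.fullmatch` is like wrapping the pattern in `^…$` (in single-line mode).
Here the pattern can't cover the whole string, so the call returns None.

None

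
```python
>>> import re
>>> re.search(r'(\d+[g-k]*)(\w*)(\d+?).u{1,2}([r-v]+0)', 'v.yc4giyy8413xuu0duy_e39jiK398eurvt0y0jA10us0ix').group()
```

'4giyy8413xuu0duy_e39jiK398eurvt0y0jA10us0'

The pattern matches one or more of a digit, then zero or more of a character in [g-k] (captured); then zero or more of a word character (captured); then one or more of a digit (lazy) (captured); then any character, then 1 to 2 of the literal 'u'; then one or more of a character in [r-v], then the literal '0' (captured).
`re.search` tries every starting position until one works.
The match spans [4:45] → '4giyy8413xuu0duy_e39jiK398eurvt0y0jA10us0'.
Captured: group 1 = '4gi', group 2 = 'yy8413xuu0duy_e39jiK398eurvt0y0jA', group 3 = '1', group 4 = 's0'.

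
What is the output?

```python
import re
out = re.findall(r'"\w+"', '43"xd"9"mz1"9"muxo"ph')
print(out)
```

['"xd"', '"mz1"', '"muxo"']

Since nothing is captured, `findall` lists the 3 matched substrings directly.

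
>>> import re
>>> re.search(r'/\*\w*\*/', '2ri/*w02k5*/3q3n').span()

(3, 12)

The match spans [3:12] → '/*w02k5*/'.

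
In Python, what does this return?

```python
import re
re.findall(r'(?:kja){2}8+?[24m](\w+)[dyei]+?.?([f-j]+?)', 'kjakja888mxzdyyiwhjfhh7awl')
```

[('xzdyy', 'h')]

Multiple groups make `findall` return tuples — one 2-tuple for the one match.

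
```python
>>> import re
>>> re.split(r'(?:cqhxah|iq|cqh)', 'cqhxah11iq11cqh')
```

Branches in `(...|...)` are attempted left-to-right; the first branch that allows the whole pattern to succeed is taken.
Matches to split on: at [0:6] → 'cqhxah'; at [8:10] → 'iq'; at [12:15] → 'cqh'.
The string is cut at each match, leaving 4 pieces.

['', '11', '11', '']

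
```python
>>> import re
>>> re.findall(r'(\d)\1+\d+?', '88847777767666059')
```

['8', '7', '6']

A backreference is literal: `\1` must see the identical characters the first group matched.
One capturing group, so `findall` returns just the captured substring from each match — 3 in all.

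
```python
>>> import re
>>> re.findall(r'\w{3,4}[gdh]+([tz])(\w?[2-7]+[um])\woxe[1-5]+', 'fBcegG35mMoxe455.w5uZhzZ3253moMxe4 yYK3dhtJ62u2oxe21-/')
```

Pattern: 3 to 4 of a word character, then one or more of one of [gdh]; then one of [tz] (captured); then optionally a word character, then one or more of a character in [2-7], then one of [um] (captured); then a word character, then the literal 'oxe', then one or more of a character in [1-5].
2 groups means the one result is a tuple of 2 captured strings — 1 here.

[('t', 'J62u')]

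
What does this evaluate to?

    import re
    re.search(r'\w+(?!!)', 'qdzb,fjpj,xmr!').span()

The negative lookaround is zero-width — it rules out positions where the adjacent text would match, without consuming anything.
The match spans [0:4] → 'qdzb'.

(0, 4)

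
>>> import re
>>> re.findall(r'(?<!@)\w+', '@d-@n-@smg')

['mg']

Because the assertion is negative and zero-width, positions next to the forbidden text are skipped.
With no groups in the pattern, `findall` gives back each whole match — 1 here.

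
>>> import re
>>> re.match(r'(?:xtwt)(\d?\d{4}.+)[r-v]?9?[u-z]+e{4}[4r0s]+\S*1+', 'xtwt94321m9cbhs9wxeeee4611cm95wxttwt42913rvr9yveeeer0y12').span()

`match` is anchored at position 0; if the pattern doesn't fit there, it returns None.
The match spans [0:55] → 'xtwt94321m9cbhs9wxeeee4611cm95wxttwt42913rvr9yveeeer0y1'.

(0, 55)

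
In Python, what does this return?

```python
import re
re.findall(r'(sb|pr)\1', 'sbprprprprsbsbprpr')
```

A backreference is literal: `\1` must see the identical characters the first group matched.
`findall` collects group 1 from each match (4 total).

['pr', 'pr', 'sb', 'pr']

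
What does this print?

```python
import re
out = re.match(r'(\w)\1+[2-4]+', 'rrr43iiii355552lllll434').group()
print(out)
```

rrr43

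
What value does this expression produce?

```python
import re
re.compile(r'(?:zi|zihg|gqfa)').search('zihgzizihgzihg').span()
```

(0, 2)

Alternation tries branches left to right and keeps the first one that lets the overall match succeed at that position.
`re.search` tries every starting position until one works.
The match spans [0:2] → 'zi'.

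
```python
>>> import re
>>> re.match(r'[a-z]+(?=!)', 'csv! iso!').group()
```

'csv'

The positive lookaround only admits positions where the adjacent text matches; those characters stay outside the span.
`re.match` won't scan ahead — the pattern has to work from the very first character.
The match spans [0:3] → 'csv'.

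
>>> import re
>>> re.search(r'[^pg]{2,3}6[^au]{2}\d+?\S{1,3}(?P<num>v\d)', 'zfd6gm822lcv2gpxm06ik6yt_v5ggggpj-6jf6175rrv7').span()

(0, 13)

The match spans [0:13] → 'zfd6gm822lcv2'.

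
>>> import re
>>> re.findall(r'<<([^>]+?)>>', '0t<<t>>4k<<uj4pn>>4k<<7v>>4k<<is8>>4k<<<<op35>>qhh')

['t', 'uj4pn', '7v', 'is8', '<<op35']

Scanning left to right: at [2:7] match '<<t>>', group 1 = 't'; at [9:18] match '<<uj4pn>>', group 1 = 'uj4pn'; at [20:26] match '<<7v>>', group 1 = '7v'; at [28:35] match '<<is8>>', group 1 = 'is8'; at [37:47] match '<<<<op35>>', group 1 = '<<op35'.
`findall` collects group 1 from each match (5 total).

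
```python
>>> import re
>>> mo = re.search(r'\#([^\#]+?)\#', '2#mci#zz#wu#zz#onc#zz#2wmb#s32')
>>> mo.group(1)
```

The match spans [1:6] → '#mci#'.
Captured: group 1 = 'mci'.

'mci'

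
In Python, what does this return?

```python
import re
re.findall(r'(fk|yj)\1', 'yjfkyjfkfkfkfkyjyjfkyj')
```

['fk', 'fk', 'yj']

The backreference `\1` re-matches whatever the first group consumed, character for character.
Matches: at [6:10] match 'fkfk', group 1 = 'fk'; at [10:14] match 'fkfk', group 1 = 'fk'; at [14:18] match 'yjyj', group 1 = 'yj'.
`findall` collects group 1 from each match (3 total).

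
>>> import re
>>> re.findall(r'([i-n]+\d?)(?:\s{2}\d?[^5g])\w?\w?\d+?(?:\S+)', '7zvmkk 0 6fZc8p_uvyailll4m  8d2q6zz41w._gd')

['m']

`findall` collects group 1 from the one match (1 total).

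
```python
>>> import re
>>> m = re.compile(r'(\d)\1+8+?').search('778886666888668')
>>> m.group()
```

After group 1 captures some text, `\1` only succeeds where that same text appears again.
Unlike `match`, `search` isn't anchored — it looks for the pattern anywhere in the string.
The match spans [0:3] → '778'.
Captured: group 1 = '7'.

'778'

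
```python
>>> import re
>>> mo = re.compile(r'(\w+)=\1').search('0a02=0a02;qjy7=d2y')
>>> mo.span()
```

The backreference `\1` re-matches whatever the first group consumed, character for character.
The match spans [0:9] → '0a02=0a02'.

(0, 9)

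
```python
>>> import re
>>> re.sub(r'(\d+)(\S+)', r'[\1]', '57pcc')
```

'[57]'

The replacement refers to a captured group, so each match is rewritten using its own captured text.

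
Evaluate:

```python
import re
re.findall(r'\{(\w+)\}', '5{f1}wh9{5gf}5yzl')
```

Scanning left to right: at [1:5] match '{f1}', group 1 = 'f1'; at [8:13] match '{5gf}', group 1 = '5gf'.
Because there's exactly one group, `findall` drops the full match and keeps group 1 from each hit.

['f1', '5gf']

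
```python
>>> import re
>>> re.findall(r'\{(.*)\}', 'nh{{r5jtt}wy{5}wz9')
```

['{r5jtt}wy{5']

Walking the string: at [2:15] match '{{r5jtt}wy{5}', group 1 = '{r5jtt}wy{5'.
With a single group, `findall` returns only what that group captured — 1 item.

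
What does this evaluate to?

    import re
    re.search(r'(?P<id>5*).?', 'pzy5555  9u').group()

The pattern matches zero or more of a literal '5' (captured as 'id'); then optionally any character.
`re.search` tries every starting position until one works.
The match spans [0:1] → 'p'.
Captured: group 1 = ''.

'p'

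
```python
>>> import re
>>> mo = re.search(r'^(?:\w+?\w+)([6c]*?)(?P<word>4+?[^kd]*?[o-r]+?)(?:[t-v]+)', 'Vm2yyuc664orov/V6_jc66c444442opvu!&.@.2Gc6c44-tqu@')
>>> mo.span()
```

This matches anchored at the start of the string; then one or more of a word character (lazy), then one or more of a word character (non-capturing group); then zero or more of one of [6c] (lazy) (captured); then one or more of the literal '4' (lazy), then zero or more of any character except [kd] (lazy), then one or more of a character in [o-r] (lazy) (captured as 'word'); then one or more of a character in [t-v] (non-capturing group).
Because the quantifier is non-greedy, it stops expanding at the earliest point where the rest of the pattern can succeed.
`re.search` tries every starting position until one works.
The match spans [0:14] → 'Vm2yyuc664orov'.
Captured: group 1 = '', group 2 = '4oro'.

(0, 14)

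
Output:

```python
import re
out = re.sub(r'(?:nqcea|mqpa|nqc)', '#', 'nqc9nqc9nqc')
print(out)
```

Every occurrence is swapped for '#'.

#9#9#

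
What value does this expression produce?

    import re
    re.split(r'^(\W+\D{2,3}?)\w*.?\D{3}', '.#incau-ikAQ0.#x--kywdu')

['', '.#in', 'Q0.#x--kywdu']

Because the pattern has a capturing group, `split` also inserts each captured text between the pieces.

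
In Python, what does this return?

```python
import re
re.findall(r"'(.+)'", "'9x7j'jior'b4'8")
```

["9x7j'jior'b4"]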